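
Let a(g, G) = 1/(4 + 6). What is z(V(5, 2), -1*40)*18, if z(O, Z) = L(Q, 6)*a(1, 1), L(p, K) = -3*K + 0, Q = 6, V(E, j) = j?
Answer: -162/5 ≈ -32.400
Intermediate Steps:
L(p, K) = -3*K
a(g, G) = ⅒ (a(g, G) = 1/10 = ⅒)
z(O, Z) = -9/5 (z(O, Z) = -3*6*(⅒) = -18*⅒ = -9/5)
z(V(5, 2), -1*40)*18 = -9/5*18 = -162/5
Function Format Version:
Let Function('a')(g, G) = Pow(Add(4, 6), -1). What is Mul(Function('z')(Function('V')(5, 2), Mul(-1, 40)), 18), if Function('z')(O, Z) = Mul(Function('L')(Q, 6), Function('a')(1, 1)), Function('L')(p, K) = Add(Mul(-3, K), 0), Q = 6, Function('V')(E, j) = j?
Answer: Rational(-162, 5) ≈ -32.400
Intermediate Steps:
Function('L')(p, K) = Mul(-3, K)
Function('a')(g, G) = Rational(1, 10) (Function('a')(g, G) = Pow(10, -1) = Rational(1, 10))
Function('z')(O, Z) = Rational(-9, 5) (Function('z')(O, Z) = Mul(Mul(-3, 6), Rational(1, 10)) = Mul(-18, Rational(1, 10)) = Rational(-9, 5))
Mul(Function('z')(Function('V')(5, 2), Mul(-1, 40)), 18) = Mul(Rational(-9, 5), 18) = Rational(-162, 5)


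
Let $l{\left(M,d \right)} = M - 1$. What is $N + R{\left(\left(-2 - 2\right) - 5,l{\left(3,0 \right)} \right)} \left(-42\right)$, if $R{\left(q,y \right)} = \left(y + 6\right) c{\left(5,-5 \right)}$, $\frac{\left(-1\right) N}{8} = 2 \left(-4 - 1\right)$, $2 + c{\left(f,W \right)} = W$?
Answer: $2432$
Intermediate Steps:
$c{\left(f,W \right)} = -2 + W$
$l{\left(M,d \right)} = -1 + M$ ($l{\left(M,d \right)} = M - 1 = -1 + M$)
$N = 80$ ($N = - 8 \cdot 2 \left(-4 - 1\right) = - 8 \cdot 2 \left(-5\right) = \left(-8\right) \left(-10\right) = 80$)
$R{\left(q,y \right)} = -42 - 7 y$ ($R{\left(q,y \right)} = \left(y + 6\right) \left(-2 - 5\right) = \left(6 + y\right) \left(-7\right) = -42 - 7 y$)
$N + R{\left(\left(-2 - 2\right) - 5,l{\left(3,0 \right)} \right)} \left(-42\right) = 80 + \left(-42 - 7 \left(-1 + 3\right)\right) \left(-42\right) = 80 + \left(-42 - 14\right) \left(-42\right) = 80 - -2352 = 80 + 2352 = 2432$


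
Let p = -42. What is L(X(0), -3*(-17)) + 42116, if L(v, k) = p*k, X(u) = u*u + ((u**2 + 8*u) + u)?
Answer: 39974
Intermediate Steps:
X(u) = 2*u**2 + 9*u (X(u) = u**2 + (u**2 + 9*u) = 2*u**2 + 9*u)
L(v, k) = -42*k
L(X(0), -3*(-17)) + 42116 = -(-126)*(-17) + 42116 = -42*51 + 42116 = -2142 + 42116 = 39974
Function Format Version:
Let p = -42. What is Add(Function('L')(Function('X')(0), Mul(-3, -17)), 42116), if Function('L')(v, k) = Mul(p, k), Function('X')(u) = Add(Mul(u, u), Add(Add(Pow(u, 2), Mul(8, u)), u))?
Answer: 39974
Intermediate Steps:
Function('X')(u) = Add(Mul(2, Pow(u, 2)), Mul(9, u)) (Function('X')(u) = Add(Pow(u, 2), Add(Pow(u, 2), Mul(9, u))) = Add(Mul(2, Pow(u, 2)), Mul(9, u)))
Function('L')(v, k) = Mul(-42, k)
Add(Function('L')(Function('X')(0), Mul(-3, -17)), 42116) = Add(Mul(-42, Mul(-3, -17)), 42116) = Add(Mul(-42, 51), 42116) = Add(-2142, 42116) = 39974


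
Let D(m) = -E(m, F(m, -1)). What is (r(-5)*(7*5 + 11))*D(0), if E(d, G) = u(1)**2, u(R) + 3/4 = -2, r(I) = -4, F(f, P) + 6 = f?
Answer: 2783/2 ≈ 1391.5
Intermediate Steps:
F(f, P) = -6 + f
u(R) = -11/4 (u(R) = -3/4 - 2 = -11/4)
E(d, G) = 121/16 (E(d, G) = (-11/4)**2 = 121/16)
D(m) = -121/16 (D(m) = -1*121/16 = -121/16)
(r(-5)*(7*5 + 11))*D(0) = -4*(7*5 + 11)*(-121/16) = -4*(35 + 11)*(-121/16) = -4*46*(-121/16) = -184*(-121/16) = 2783/2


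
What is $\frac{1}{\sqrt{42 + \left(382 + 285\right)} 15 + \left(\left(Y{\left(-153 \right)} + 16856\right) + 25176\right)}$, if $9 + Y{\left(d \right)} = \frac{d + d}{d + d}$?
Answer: $\frac{14008}{588619017} - \frac{5 \sqrt{709}}{588619017} \approx 2.3572 \cdot 10^{-5}$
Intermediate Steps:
$Y{\left(d \right)} = -8$ ($Y{\left(d \right)} = -9 + \frac{d + d}{d + d} = -9 + \frac{2 d}{2 d} = -9 + 2 d \frac{1}{2 d} = -9 + 1 = -8$)
$\frac{1}{\sqrt{42 + \left(382 + 285\right)} 15 + \left(\left(Y{\left(-153 \right)} + 16856\right) + 25176\right)} = \frac{1}{\sqrt{42 + \left(382 + 285\right)} 15 + \left(\left(-8 + 16856\right) + 25176\right)} = \frac{1}{\sqrt{42 + 667} \cdot 15 + \left(16848 + 25176\right)} = \frac{1}{\sqrt{709} \cdot 15 + 42024} = \frac{1}{15 \sqrt{709} + 42024} = \frac{1}{42024 + 15 \sqrt{709}}$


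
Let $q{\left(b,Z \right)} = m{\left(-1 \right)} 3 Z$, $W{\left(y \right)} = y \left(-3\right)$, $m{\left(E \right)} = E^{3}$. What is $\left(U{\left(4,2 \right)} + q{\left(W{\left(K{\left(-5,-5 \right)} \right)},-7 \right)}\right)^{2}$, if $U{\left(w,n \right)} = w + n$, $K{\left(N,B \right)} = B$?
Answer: $729$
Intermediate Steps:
$W{\left(y \right)} = - 3 y$
$U{\left(w,n \right)} = n + w$
$q{\left(b,Z \right)} = - 3 Z$ ($q{\left(b,Z \right)} = \left(-1\right)^{3} \cdot 3 Z = - 3 Z$)
$\left(U{\left(4,2 \right)} + q{\left(W{\left(K{\left(-5,-5 \right)} \right)},-7 \right)}\right)^{2} = \left(\left(2 + 4\right) - -21\right)^{2} = \left(6 + 21\right)^{2} = 27^{2} = 729$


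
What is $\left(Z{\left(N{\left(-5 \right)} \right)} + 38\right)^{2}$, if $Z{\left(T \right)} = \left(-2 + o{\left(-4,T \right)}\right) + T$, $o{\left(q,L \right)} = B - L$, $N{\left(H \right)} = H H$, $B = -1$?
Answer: $1225$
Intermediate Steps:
$N{\left(H \right)} = H^{2}$
$o{\left(q,L \right)} = -1 - L$
$Z{\left(T \right)} = -3$ ($Z{\left(T \right)} = \left(-2 - \left(1 + T\right)\right) + T = \left(-3 - T\right) + T = -3$)
$\left(Z{\left(N{\left(-5 \right)} \right)} + 38\right)^{2} = \left(-3 + 38\right)^{2} = 35^{2} = 1225$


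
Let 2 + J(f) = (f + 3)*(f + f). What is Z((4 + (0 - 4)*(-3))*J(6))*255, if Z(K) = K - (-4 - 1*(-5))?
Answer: 432225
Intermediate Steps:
J(f) = -2 + 2*f*(3 + f) (J(f) = -2 + (f + 3)*(f + f) = -2 + (3 + f)*(2*f) = -2 + 2*f*(3 + f))
Z(K) = -1 + K (Z(K) = K - (-4 + 5) = K - 1*1 = K - 1 = -1 + K)
Z((4 + (0 - 4)*(-3))*J(6))*255 = (-1 + (4 + (0 - 4)*(-3))*(-2 + 2*6² + 6*6))*255 = (-1 + (4 - 4*(-3))*(-2 + 2*36 + 36))*255 = (-1 + (4 + 12)*(-2 + 72 + 36))*255 = (-1 + 16*106)*255 = (-1 + 1696)*255 = 1695*255 = 432225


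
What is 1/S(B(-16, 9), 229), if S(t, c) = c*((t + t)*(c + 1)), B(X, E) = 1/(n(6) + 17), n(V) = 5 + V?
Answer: 7/26335 ≈ 0.00026581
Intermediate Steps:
B(X, E) = 1/28 (B(X, E) = 1/((5 + 6) + 17) = 1/(11 + 17) = 1/28)
S(t, c) = 2*c*t*(1 + c) (S(t, c) = c*((2*t)*(1 + c)) = c*(2*t*(1 + c)) = 2*c*t*(1 + c))
1/S(B(-16, 9), 229) = 1/(2*229*(1/28)*(1 + 229)) = 1/(2*229*(1/28)*230) = 1/(26335/7) = 7/26335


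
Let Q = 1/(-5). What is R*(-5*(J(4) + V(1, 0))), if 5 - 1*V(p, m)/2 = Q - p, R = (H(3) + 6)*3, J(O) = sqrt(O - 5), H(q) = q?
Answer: -1674 - 135*I ≈ -1674.0 - 135.0*I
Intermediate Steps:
Q = -1/5 ≈ -0.20000
J(O) = sqrt(-5 + O)
R = 27 (R = (3 + 6)*3 = 9*3 = 27)
V(p, m) = 52/5 + 2*p (V(p, m) = 10 - 2*(-1/5 - p) = 10 + (2/5 + 2*p) = 52/5 + 2*p)
R*(-5*(J(4) + V(1, 0))) = 27*(-5*(sqrt(-5 + 4) + (52/5 + 2*1))) = 27*(-5*(sqrt(-1) + (52/5 + 2))) = 27*(-5*(I + 62/5)) = 27*(-5*(62/5 + I)) = 27*(-62 - 5*I) = -1674 - 135*I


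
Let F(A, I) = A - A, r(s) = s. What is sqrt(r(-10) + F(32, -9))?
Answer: I*sqrt(10) ≈ 3.1623*I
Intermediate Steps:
F(A, I) = 0
sqrt(r(-10) + F(32, -9)) = sqrt(-10 + 0) = sqrt(-10) = I*sqrt(10)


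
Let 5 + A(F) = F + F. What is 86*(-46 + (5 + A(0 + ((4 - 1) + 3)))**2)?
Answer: 8428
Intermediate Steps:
A(F) = -5 + 2*F (A(F) = -5 + (F + F) = -5 + 2*F)
86*(-46 + (5 + A(0 + ((4 - 1) + 3)))**2) = 86*(-46 + (5 + (-5 + 2*(0 + ((4 - 1) + 3))))**2) = 86*(-46 + (5 + (-5 + 2*(0 + (3 + 3))))**2) = 86*(-46 + (5 + (-5 + 2*(0 + 6)))**2) = 86*(-46 + (5 + (-5 + 2*6))**2) = 86*(-46 + (5 + (-5 + 12))**2) = 86*(-46 + (5 + 7)**2) = 86*(-46 + 12**2) = 86*(-46 + 144) = 86*98 = 8428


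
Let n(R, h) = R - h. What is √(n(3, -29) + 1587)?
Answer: √1619 ≈ 40.237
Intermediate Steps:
√(n(3, -29) + 1587) = √((3 - 1*(-29)) + 1587) = √((3 + 29) + 1587) = √(32 + 1587) = √1619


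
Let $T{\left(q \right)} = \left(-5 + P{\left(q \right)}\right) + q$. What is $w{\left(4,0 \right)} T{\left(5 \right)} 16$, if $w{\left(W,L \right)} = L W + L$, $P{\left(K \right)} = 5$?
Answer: $0$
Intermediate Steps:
$w{\left(W,L \right)} = L + L W$
$T{\left(q \right)} = q$ ($T{\left(q \right)} = \left(-5 + 5\right) + q = 0 + q = q$)
$w{\left(4,0 \right)} T{\left(5 \right)} 16 = 0 \left(1 + 4\right) 5 \cdot 16 = 0 \cdot 5 \cdot 5 \cdot 16 = 0 \cdot 5 \cdot 16 = 0 \cdot 16 = 0$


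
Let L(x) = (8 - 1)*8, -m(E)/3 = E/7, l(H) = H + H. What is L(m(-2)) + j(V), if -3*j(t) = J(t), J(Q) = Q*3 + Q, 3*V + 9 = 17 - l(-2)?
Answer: 152/3 ≈ 50.667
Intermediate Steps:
l(H) = 2*H
m(E) = -3*E/7
L(x) = 56 (L(x) = 7*8 = 56)
V = 4 (V = -3 + (17 - 2*(-2))/3 = -3 + (17 - 1*(-4))/3 = -3 + (17 + 4)/3 = -3 + (⅓)*21 = -3 + 7 = 4)
J(Q) = 4*Q (J(Q) = 3*Q + Q = 4*Q)
j(t) = -4*t/3
L(m(-2)) + j(V) = 56 - 4/3*4 = 56 - 16/3 = 152/3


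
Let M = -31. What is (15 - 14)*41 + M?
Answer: 10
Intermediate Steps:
(15 - 14)*41 + M = (15 - 14)*41 - 31 = 1*41 - 31 = 41 - 31 = 10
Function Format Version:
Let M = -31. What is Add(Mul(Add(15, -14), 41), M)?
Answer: 10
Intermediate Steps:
Add(Mul(Add(15, -14), 41), M) = Add(Mul(Add(15, -14), 41), -31) = Add(Mul(1, 41), -31) = Add(41, -31) = 10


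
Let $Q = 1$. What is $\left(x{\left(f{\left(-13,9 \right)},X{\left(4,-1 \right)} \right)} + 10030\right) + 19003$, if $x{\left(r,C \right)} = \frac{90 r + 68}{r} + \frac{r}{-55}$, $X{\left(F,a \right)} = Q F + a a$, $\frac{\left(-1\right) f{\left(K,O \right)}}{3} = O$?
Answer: $\frac{43244644}{1485} \approx 29121.0$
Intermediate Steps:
$f{\left(K,O \right)} = - 3 O$
$X{\left(F,a \right)} = F + a^{2}$ ($X{\left(F,a \right)} = 1 F + a a = F + a^{2}$)
$x{\left(r,C \right)} = - \frac{r}{55} + \frac{68 + 90 r}{r}$ ($x{\left(r,C \right)} = \frac{68 + 90 r}{r} + r \left(- \frac{1}{55}\right) = \frac{68 + 90 r}{r} - \frac{r}{55} = - \frac{r}{55} + \frac{68 + 90 r}{r}$)
$\left(x{\left(f{\left(-13,9 \right)},X{\left(4,-1 \right)} \right)} + 10030\right) + 19003 = \left(\left(90 + \frac{68}{\left(-3\right) 9} - \frac{\left(-3\right) 9}{55}\right) + 10030\right) + 19003 = \left(\left(90 + \frac{68}{-27} - - \frac{27}{55}\right) + 10030\right) + 19003 = \left(\left(90 + 68 \left(- \frac{1}{27}\right) + \frac{27}{55}\right) + 10030\right) + 19003 = \left(\left(90 - \frac{68}{27} + \frac{27}{55}\right) + 10030\right) + 19003 = \left(\frac{130639}{1485} + 10030\right) + 19003 = \frac{15025189}{1485} + 19003 = \frac{43244644}{1485}$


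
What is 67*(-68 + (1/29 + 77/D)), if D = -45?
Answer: -6092176/1305 ≈ -4668.3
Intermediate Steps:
67*(-68 + (1/29 + 77/D)) = 67*(-68 + (1/29 + 77/(-45))) = 67*(-68 + (1*(1/29) + 77*(-1/45))) = 67*(-68 + (1/29 - 77/45)) = 67*(-68 - 2188/1305) = 67*(-90928/1305) = -6092176/1305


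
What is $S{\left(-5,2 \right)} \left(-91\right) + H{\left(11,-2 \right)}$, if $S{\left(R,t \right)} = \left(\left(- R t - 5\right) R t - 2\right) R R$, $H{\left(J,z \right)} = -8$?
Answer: $118292$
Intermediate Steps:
$S{\left(R,t \right)} = R^{2} \left(-2 + R t \left(-5 - R t\right)\right)$ ($S{\left(R,t \right)} = \left(\left(- R t - 5\right) R t - 2\right) R R = \left(\left(-5 - R t\right) R t - 2\right) R R = \left(R \left(-5 - R t\right) t - 2\right) R R = \left(R t \left(-5 - R t\right) - 2\right) R R = \left(-2 + R t \left(-5 - R t\right)\right) R R = R \left(-2 + R t \left(-5 - R t\right)\right) R = R^{2} \left(-2 + R t \left(-5 - R t\right)\right)$)
$S{\left(-5,2 \right)} \left(-91\right) + H{\left(11,-2 \right)} = \left(-5\right)^{2} \left(-2 - \left(-5\right)^{2} \cdot 2^{2} - \left(-25\right) 2\right) \left(-91\right) - 8 = 25 \left(-2 - 25 \cdot 4 + 50\right) \left(-91\right) - 8 = 25 \left(-2 - 100 + 50\right) \left(-91\right) - 8 = 25 \left(-52\right) \left(-91\right) - 8 = \left(-1300\right) \left(-91\right) - 8 = 118300 - 8 = 118292$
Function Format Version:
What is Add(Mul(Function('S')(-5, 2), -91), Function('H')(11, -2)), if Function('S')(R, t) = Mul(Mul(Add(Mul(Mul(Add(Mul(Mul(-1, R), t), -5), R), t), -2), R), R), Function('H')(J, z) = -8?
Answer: 118292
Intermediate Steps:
Function('S')(R, t) = Mul(Pow(R, 2), Add(-2, Mul(R, t, Add(-5, Mul(-1, R, t))))) (Function('S')(R, t) = Mul(Mul(Add(Mul(Mul(Add(Mul(-1, R, t), -5), R), t), -2), R), R) = Mul(Mul(Add(Mul(Mul(Add(-5, Mul(-1, R, t)), R), t), -2), R), R) = Mul(Mul(Add(Mul(Mul(R, Add(-5, Mul(-1, R, t))), t), -2), R), R) = Mul(Mul(Add(Mul(R, t, Add(-5, Mul(-1, R, t))), -2), R), R) = Mul(Mul(Add(-2, Mul(R, t, Add(-5, Mul(-1, R, t)))), R), R) = Mul(Mul(R, Add(-2, Mul(R, t, Add(-5, Mul(-1, R, t))))), R) = Mul(Pow(R, 2), Add(-2, Mul(R, t, Add(-5, Mul(-1, R, t))))))
Add(Mul(Function('S')(-5, 2), -91), Function('H')(11, -2)) = Add(Mul(Mul(Pow(-5, 2), Add(-2, Mul(-1, Pow(-5, 2), Pow(2, 2)), Mul(-5, -5, 2))), -91), -8) = Add(Mul(Mul(25, Add(-2, Mul(-1, 25, 4), 50)), -91), -8) = Add(Mul(Mul(25, Add(-2, -100, 50)), -91), -8) = Add(Mul(Mul(25, -52), -91), -8) = Add(Mul(-1300, -91), -8) = Add(118300, -8) = 118292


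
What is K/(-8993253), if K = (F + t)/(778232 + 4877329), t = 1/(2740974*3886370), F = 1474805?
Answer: -15710270482831245901/541803196881966550452066540 ≈ -2.8996e-8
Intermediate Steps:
t = 1/10652439124380 (t = (1/2740974)*(1/3886370) = 1/10652439124380 ≈ 9.3875e-14)
K = 15710270482831245901/60245519266717677180 (K = (1474805 + 1/10652439124380)/(778232 + 4877329) = (15710270482831245901/10652439124380)/5655561 = (15710270482831245901/10652439124380)*(1/5655561) = 15710270482831245901/60245519266717677180 ≈ 0.26077)
K/(-8993253) = (15710270482831245901/60245519266717677180)/(-8993253) = (15710270482831245901/60245519266717677180)*(-1/8993253) = -15710270482831245901/541803196881966550452066540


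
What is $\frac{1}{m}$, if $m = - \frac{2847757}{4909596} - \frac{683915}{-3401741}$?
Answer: $- \frac{16701174006636}{6329585396597} \approx -2.6386$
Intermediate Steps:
$m = - \frac{6329585396597}{16701174006636}$ ($m = \left(-2847757\right) \frac{1}{4909596} - - \frac{683915}{3401741} = - \frac{2847757}{4909596} + \frac{683915}{3401741} = - \frac{6329585396597}{16701174006636} \approx -0.37899$)
$\frac{1}{m} = \frac{1}{- \frac{6329585396597}{16701174006636}} = - \frac{16701174006636}{6329585396597}$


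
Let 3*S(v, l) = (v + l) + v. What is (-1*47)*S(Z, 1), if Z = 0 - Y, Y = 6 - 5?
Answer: 47/3 ≈ 15.667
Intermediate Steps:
Y = 1
Z = -1 (Z = 0 - 1*1 = 0 - 1 = -1)
S(v, l) = l/3 + 2*v/3 (S(v, l) = ((v + l) + v)/3 = ((l + v) + v)/3 = (l + 2*v)/3 = l/3 + 2*v/3)
(-1*47)*S(Z, 1) = (-1*47)*((⅓)*1 + (⅔)*(-1)) = -47*(⅓ - ⅔) = -47*(-⅓) = 47/3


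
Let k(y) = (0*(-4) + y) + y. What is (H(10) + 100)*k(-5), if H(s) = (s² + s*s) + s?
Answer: -3100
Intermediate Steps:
H(s) = s + 2*s² (H(s) = (s² + s²) + s = 2*s² + s = s + 2*s²)
k(y) = 2*y (k(y) = (0 + y) + y = y + y = 2*y)
(H(10) + 100)*k(-5) = (10*(1 + 2*10) + 100)*(2*(-5)) = (10*(1 + 20) + 100)*(-10) = (10*21 + 100)*(-10) = (210 + 100)*(-10) = 310*(-10) = -3100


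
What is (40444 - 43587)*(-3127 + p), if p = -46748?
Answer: 156757125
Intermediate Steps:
(40444 - 43587)*(-3127 + p) = (40444 - 43587)*(-3127 - 46748) = -3143*(-49875) = 156757125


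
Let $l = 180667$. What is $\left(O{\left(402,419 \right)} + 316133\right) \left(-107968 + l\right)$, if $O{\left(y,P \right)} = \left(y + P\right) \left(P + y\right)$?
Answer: $71984659626$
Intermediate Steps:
$O{\left(y,P \right)} = \left(P + y\right)^{2}$ ($O{\left(y,P \right)} = \left(P + y\right) \left(P + y\right) = \left(P + y\right)^{2}$)
$\left(O{\left(402,419 \right)} + 316133\right) \left(-107968 + l\right) = \left(\left(419 + 402\right)^{2} + 316133\right) \left(-107968 + 180667\right) = \left(821^{2} + 316133\right) 72699 = \left(674041 + 316133\right) 72699 = 990174 \cdot 72699 = 71984659626$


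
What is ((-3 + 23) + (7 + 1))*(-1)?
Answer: -28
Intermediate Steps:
((-3 + 23) + (7 + 1))*(-1) = (20 + 8)*(-1) = 28*(-1) = -28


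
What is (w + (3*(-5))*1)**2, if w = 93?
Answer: 6084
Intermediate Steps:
(w + (3*(-5))*1)**2 = (93 + (3*(-5))*1)**2 = (93 - 15*1)**2 = (93 - 15)**2 = 78**2 = 6084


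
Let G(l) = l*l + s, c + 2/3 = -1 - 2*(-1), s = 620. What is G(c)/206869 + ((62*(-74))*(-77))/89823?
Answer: 219412659253/55744782561 ≈ 3.9360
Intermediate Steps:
c = ⅓ (c = -⅔ + (-1 - 2*(-1)) = -⅔ + (-1 + 2) = -⅔ + 1 = ⅓ ≈ 0.33333)
G(l) = 620 + l² (G(l) = l*l + 620 = l² + 620 = 620 + l²)
G(c)/206869 + ((62*(-74))*(-77))/89823 = (620 + (⅓)²)/206869 + ((62*(-74))*(-77))/89823 = (620 + ⅑)*(1/206869) - 4588*(-77)*(1/89823) = (5581/9)*(1/206869) + 353276*(1/89823) = 5581/1861821 + 353276/89823 = 219412659253/55744782561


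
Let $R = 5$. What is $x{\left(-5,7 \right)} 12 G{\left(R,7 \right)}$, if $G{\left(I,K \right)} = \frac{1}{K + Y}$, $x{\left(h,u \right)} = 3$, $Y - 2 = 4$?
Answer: $\frac{36}{13} \approx 2.7692$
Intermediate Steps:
$Y = 6$ ($Y = 2 + 4 = 6$)
$G{\left(I,K \right)} = \frac{1}{6 + K}$ ($G{\left(I,K \right)} = \frac{1}{K + 6} = \frac{1}{6 + K}$)
$x{\left(-5,7 \right)} 12 G{\left(R,7 \right)} = \frac{3 \cdot 12}{6 + 7} = \frac{36}{13}$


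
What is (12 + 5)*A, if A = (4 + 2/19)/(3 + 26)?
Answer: 1326/551 ≈ 2.4065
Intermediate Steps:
A = 78/551 (A = (4 + 2*(1/19))/29 = (4 + 2/19)*(1/29) = (78/19)*(1/29) = 78/551 ≈ 0.14156)
(12 + 5)*A = (12 + 5)*(78/551) = 17*(78/551) = 1326/551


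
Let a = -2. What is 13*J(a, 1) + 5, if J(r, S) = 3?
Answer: 44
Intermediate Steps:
13*J(a, 1) + 5 = 13*3 + 5 = 39 + 5 = 44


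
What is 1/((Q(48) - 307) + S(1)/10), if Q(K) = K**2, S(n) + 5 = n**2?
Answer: 5/9983 ≈ 0.00050085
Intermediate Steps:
S(n) = -5 + n**2
1/((Q(48) - 307) + S(1)/10) = 1/((48**2 - 307) + (-5 + 1**2)/10) = 1/((2304 - 307) + (-5 + 1)*(1/10)) = 1/(1997 - 4*1/10) = 1/(1997 - 2/5) = 1/(9983/5) = 5/9983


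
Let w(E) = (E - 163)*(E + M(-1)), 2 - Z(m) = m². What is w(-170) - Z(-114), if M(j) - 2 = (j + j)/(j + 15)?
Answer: 482899/7 ≈ 68986.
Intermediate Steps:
M(j) = 2 + 2*j/(15 + j) (M(j) = 2 + (j + j)/(j + 15) = 2 + (2*j)/(15 + j) = 2 + 2*j/(15 + j))
Z(m) = 2 - m²
w(E) = (-163 + E)*(13/7 + E) (w(E) = (E - 163)*(E + 2*(15 + 2*(-1))/(15 - 1)) = (-163 + E)*(E + 2*(15 - 2)/14) = (-163 + E)*(E + 2*(1/14)*13) = (-163 + E)*(E + 13/7) = (-163 + E)*(13/7 + E))
w(-170) - Z(-114) = (-2119/7 + (-170)² - 1128/7*(-170)) - (2 - 1*(-114)²) = (-2119/7 + 28900 + 191760/7) - (2 - 1*12996) = 391941/7 - (2 - 12996) = 391941/7 - 1*(-12994) = 391941/7 + 12994 = 482899/7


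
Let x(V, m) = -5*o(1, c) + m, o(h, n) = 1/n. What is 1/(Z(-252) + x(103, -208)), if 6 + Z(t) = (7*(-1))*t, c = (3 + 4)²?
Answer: 49/75945 ≈ 0.00064520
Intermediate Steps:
c = 49 (c = 7² = 49)
x(V, m) = -5/49 + m
Z(t) = -6 - 7*t (Z(t) = -6 + (7*(-1))*t = -6 - 7*t)
1/(Z(-252) + x(103, -208)) = 1/((-6 - 7*(-252)) + (-5/49 - 208)) = 1/((-6 + 1764) - 10197/49) = 1/(1758 - 10197/49) = 1/(75945/49) = 49/75945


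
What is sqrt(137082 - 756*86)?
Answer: sqrt(72066) ≈ 268.45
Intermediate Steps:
sqrt(137082 - 756*86) = sqrt(137082 - 65016) = sqrt(72066)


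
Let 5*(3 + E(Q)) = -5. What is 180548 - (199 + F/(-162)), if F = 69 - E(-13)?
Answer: 29216611/162 ≈ 1.8035e+5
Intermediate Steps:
E(Q) = -4 (E(Q) = -3 + (⅕)*(-5) = -3 - 1 = -4)
F = 73 (F = 69 - 1*(-4) = 69 + 4 = 73)
180548 - (199 + F/(-162)) = 180548 - (199 + 73/(-162)) = 180548 - (199 + 73*(-1/162)) = 180548 - (199 - 73/162) = 180548 - 1*32165/162 = 180548 - 32165/162 = 29216611/162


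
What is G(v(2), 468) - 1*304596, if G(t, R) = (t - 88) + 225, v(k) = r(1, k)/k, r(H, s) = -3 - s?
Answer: -608923/2 ≈ -3.0446e+5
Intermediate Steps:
v(k) = (-3 - k)/k
G(t, R) = 137 + t (G(t, R) = (-88 + t) + 225 = 137 + t)
G(v(2), 468) - 1*304596 = (137 + (-3 - 1*2)/2) - 1*304596 = (137 + (-3 - 2)/2) - 304596 = (137 + (½)*(-5)) - 304596 = (137 - 5/2) - 304596 = 269/2 - 304596 = -608923/2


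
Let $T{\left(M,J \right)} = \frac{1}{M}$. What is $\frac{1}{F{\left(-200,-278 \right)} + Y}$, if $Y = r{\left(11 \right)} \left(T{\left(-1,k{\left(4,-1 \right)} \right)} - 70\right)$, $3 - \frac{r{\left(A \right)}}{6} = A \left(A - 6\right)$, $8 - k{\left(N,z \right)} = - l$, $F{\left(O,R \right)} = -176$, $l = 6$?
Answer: $\frac{1}{21976} \approx 4.5504 \cdot 10^{-5}$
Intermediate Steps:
$k{\left(N,z \right)} = 14$ ($k{\left(N,z \right)} = 8 - \left(-1\right) 6 = 8 - -6 = 8 + 6 = 14$)
$r{\left(A \right)} = 18 - 6 A \left(-6 + A\right)$ ($r{\left(A \right)} = 18 - 6 A \left(A - 6\right) = 18 - 6 A \left(-6 + A\right)$)
$Y = 22152$ ($Y = \left(18 - 6 \cdot 11^{2} + 36 \cdot 11\right) \left(\frac{1}{-1} - 70\right) = \left(18 - 726 + 396\right) \left(-1 - 70\right) = \left(18 - 726 + 396\right) \left(-71\right) = \left(-312\right) \left(-71\right) = 22152$)
$\frac{1}{F{\left(-200,-278 \right)} + Y} = \frac{1}{-176 + 22152} = \frac{1}{21976}$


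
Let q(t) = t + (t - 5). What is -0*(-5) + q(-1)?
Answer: -7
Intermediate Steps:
q(t) = -5 + 2*t (q(t) = t + (-5 + t) = -5 + 2*t)
-0*(-5) + q(-1) = -0*(-5) + (-5 + 2*(-1)) = -17*0 + (-5 - 2) = 0 - 7 = -7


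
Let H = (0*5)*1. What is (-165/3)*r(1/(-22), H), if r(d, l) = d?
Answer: 5/2 ≈ 2.5000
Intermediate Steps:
H = 0 (H = 0*1 = 0)
(-165/3)*r(1/(-22), H) = -165/3/(-22) = -165/3*(-1/22) = -55*1*(-1/22) = -55*(-1/22) = 5/2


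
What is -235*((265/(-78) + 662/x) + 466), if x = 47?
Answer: -8737685/78 ≈ -1.1202e+5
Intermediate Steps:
-235*((265/(-78) + 662/x) + 466) = -235*((265/(-78) + 662/47) + 466) = -235*((265*(-1/78) + 662*(1/47)) + 466) = -235*((-265/78 + 662/47) + 466) = -235*(39181/3666 + 466) = -235*1747537/3666 = -8737685/78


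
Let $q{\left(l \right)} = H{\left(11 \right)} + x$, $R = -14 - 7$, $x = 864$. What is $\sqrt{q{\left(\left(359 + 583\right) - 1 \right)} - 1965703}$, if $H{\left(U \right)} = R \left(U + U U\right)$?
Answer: $i \sqrt{1967611} \approx 1402.7 i$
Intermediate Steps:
$R = -21$
$H{\left(U \right)} = - 21 U - 21 U^{2}$ ($H{\left(U \right)} = - 21 \left(U + U U\right) = - 21 \left(U + U^{2}\right) = - 21 U - 21 U^{2}$)
$q{\left(l \right)} = -1908$ ($q{\left(l \right)} = \left(-21\right) 11 \left(1 + 11\right) + 864 = \left(-21\right) 11 \cdot 12 + 864 = -2772 + 864 = -1908$)
$\sqrt{q{\left(\left(359 + 583\right) - 1 \right)} - 1965703} = \sqrt{-1908 - 1965703} = \sqrt{-1967611} = i \sqrt{1967611}$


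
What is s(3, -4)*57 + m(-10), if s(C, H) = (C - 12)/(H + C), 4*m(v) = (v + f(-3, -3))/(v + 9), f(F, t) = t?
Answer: 2065/4 ≈ 516.25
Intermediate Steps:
m(v) = (-3 + v)/(4*(9 + v)) (m(v) = ((v - 3)/(v + 9))/4 = ((-3 + v)/(9 + v))/4 = (-3 + v)/(4*(9 + v)))
s(C, H) = (-12 + C)/(C + H)
s(3, -4)*57 + m(-10) = ((-12 + 3)/(3 - 4))*57 + (-3 - 10)/(4*(9 - 10)) = (-9/(-1))*57 + (¼)*(-13)/(-1) = -1*(-9)*57 + (¼)*(-1)*(-13) = 9*57 + 13/4 = 513 + 13/4 = 2065/4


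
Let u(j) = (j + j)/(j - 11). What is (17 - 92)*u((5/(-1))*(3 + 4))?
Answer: -2625/23 ≈ -114.13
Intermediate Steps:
u(j) = 2*j/(-11 + j) (u(j) = (2*j)/(-11 + j) = 2*j/(-11 + j))
(17 - 92)*u((5/(-1))*(3 + 4)) = (17 - 92)*(2*((5/(-1))*(3 + 4))/(-11 + (5/(-1))*(3 + 4))) = -150*(5*(-1))*7/(-11 + (5*(-1))*7) = -150*(-5*7)/(-11 - 5*7) = -150*(-35)/(-11 - 35) = -150*(-35)/(-46) = -150*(-35)*(-1)/46 = -75*35/23 = -2625/23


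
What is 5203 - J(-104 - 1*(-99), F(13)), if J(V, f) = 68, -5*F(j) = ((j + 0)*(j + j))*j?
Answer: 5135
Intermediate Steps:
F(j) = -2*j³/5 (F(j) = -(j + 0)*(j + j)*j/5 = -j*(2*j)*j/5 = -2*j²*j/5 = -2*j³/5)
5203 - J(-104 - 1*(-99), F(13)) = 5203 - 1*68 = 5203 - 68 = 5135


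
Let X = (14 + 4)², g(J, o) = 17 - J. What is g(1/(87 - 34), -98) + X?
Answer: 18072/53 ≈ 340.98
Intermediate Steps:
X = 324 (X = 18² = 324)
g(1/(87 - 34), -98) + X = (17 - 1/(87 - 34)) + 324 = (17 - 1/53) + 324 = 900/53 + 324 = 18072/53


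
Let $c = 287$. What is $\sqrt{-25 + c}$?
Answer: $\sqrt{262} \approx 16.186$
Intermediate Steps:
$\sqrt{-25 + c} = \sqrt{-25 + 287} = \sqrt{262}$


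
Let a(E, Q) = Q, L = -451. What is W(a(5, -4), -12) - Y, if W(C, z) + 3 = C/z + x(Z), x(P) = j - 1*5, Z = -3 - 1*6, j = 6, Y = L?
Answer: 1348/3 ≈ 449.33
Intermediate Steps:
Y = -451
Z = -9 (Z = -3 - 6 = -9)
x(P) = 1 (x(P) = 6 - 1*5 = 6 - 5 = 1)
W(C, z) = -2 + C/z (W(C, z) = -3 + (C/z + 1) = -3 + (1 + C/z) = -2 + C/z)
W(a(5, -4), -12) - Y = (-2 - 4/(-12)) - 1*(-451) = (-2 - 4*(-1/12)) + 451 = (-2 + 1/3) + 451 = -5/3 + 451 = 1348/3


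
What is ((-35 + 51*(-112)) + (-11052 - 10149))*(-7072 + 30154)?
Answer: -622013736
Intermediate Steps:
((-35 + 51*(-112)) + (-11052 - 10149))*(-7072 + 30154) = ((-35 - 5712) - 21201)*23082 = (-5747 - 21201)*23082 = -26948*23082 = -622013736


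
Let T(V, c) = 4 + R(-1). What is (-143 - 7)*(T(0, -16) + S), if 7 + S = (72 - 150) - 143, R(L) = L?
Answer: 33750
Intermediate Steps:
S = -228 (S = -7 + ((72 - 150) - 143) = -7 + (-78 - 143) = -7 - 221 = -228)
T(V, c) = 3 (T(V, c) = 4 - 1 = 3)
(-143 - 7)*(T(0, -16) + S) = (-143 - 7)*(3 - 228) = -150*(-225) = 33750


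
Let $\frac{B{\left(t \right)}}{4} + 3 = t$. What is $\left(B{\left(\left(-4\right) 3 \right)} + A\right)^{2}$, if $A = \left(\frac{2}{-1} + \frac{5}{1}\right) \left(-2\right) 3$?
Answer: $6084$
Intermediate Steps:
$B{\left(t \right)} = -12 + 4 t$
$A = -18$ ($A = \left(2 \left(-1\right) + 5 \cdot 1\right) \left(-2\right) 3 = \left(-2 + 5\right) \left(-2\right) 3 = 3 \left(-2\right) 3 = \left(-6\right) 3 = -18$)
$\left(B{\left(\left(-4\right) 3 \right)} + A\right)^{2} = \left(\left(-12 + 4 \left(\left(-4\right) 3\right)\right) - 18\right)^{2} = \left(\left(-12 + 4 \left(-12\right)\right) - 18\right)^{2} = \left(\left(-12 - 48\right) - 18\right)^{2} = \left(-60 - 18\right)^{2} = \left(-78\right)^{2} = 6084$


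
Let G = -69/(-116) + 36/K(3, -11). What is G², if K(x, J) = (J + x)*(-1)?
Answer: 349281/13456 ≈ 25.957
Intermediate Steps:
K(x, J) = -J - x
G = 591/116 (G = -69/(-116) + 36/(-1*(-11) - 1*3) = -69*(-1/116) + 36/(11 - 3) = 69/116 + 36/8 = 69/116 + 36*(⅛) = 69/116 + 9/2 = 591/116 ≈ 5.0948)
G² = (591/116)² = 349281/13456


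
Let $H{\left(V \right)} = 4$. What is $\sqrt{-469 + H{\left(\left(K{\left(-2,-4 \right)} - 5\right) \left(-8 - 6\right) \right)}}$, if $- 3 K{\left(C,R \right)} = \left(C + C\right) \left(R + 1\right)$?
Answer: $i \sqrt{465} \approx 21.564 i$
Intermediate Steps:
$K{\left(C,R \right)} = - \frac{2 C \left(1 + R\right)}{3}$ ($K{\left(C,R \right)} = - \frac{\left(C + C\right) \left(R + 1\right)}{3} = - \frac{2 C \left(1 + R\right)}{3}$)
$\sqrt{-469 + H{\left(\left(K{\left(-2,-4 \right)} - 5\right) \left(-8 - 6\right) \right)}} = \sqrt{-469 + 4} = \sqrt{-465} = i \sqrt{465}$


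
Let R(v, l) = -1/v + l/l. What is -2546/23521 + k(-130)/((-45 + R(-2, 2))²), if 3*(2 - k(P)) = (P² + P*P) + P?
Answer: -3225055798/534091347 ≈ -6.0384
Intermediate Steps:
k(P) = 2 - 2*P²/3 - P/3 (k(P) = 2 - ((P² + P*P) + P)/3 = 2 - ((P² + P²) + P)/3 = 2 - (2*P² + P)/3 = 2 - (P + 2*P²)/3 = 2 + (-2*P²/3 - P/3) = 2 - 2*P²/3 - P/3)
R(v, l) = 1 - 1/v (R(v, l) = -1/v + 1 = 1 - 1/v)
-2546/23521 + k(-130)/((-45 + R(-2, 2))²) = -2546/23521 + (2 - ⅔*(-130)² - ⅓*(-130))/((-45 + (-1 - 2)/(-2))²) = -2546*1/23521 + (2 - ⅔*16900 + 130/3)/((-45 - ½*(-3))²) = -2546/23521 + (2 - 33800/3 + 130/3)/((-45 + 3/2)²) = -2546/23521 - 33664/(3*((-87/2)²)) = -2546/23521 - 33664/(3*7569/4) = -2546/23521 - 33664/3*4/7569 = -2546/23521 - 134656/22707 = -3225055798/534091347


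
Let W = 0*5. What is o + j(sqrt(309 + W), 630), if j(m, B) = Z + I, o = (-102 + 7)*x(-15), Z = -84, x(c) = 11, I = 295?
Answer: -834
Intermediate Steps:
W = 0
o = -1045 (o = (-102 + 7)*11 = -95*11 = -1045)
j(m, B) = 211 (j(m, B) = -84 + 295 = 211)
o + j(sqrt(309 + W), 630) = -1045 + 211 = -834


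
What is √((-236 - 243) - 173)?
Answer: 2*I*√163 ≈ 25.534*I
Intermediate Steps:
√((-236 - 243) - 173) = √(-479 - 173) = √(-652) = 2*I*√163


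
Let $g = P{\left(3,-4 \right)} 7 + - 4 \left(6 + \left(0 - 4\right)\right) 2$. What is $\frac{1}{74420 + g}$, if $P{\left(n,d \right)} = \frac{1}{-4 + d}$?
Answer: $\frac{8}{595225} \approx 1.344 \cdot 10^{-5}$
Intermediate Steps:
$g = - \frac{135}{8}$ ($g = \frac{1}{-4 - 4} \cdot 7 + - 4 \left(6 + \left(0 - 4\right)\right) 2 = \frac{1}{-8} \cdot 7 + - 4 \left(6 - 4\right) 2 = \left(- \frac{1}{8}\right) 7 + \left(-4\right) 2 \cdot 2 = - \frac{7}{8} - 16 = - \frac{135}{8} \approx -16.875$)
$\frac{1}{74420 + g} = \frac{1}{74420 - \frac{135}{8}} = \frac{1}{\frac{595225}{8}} = \frac{8}{595225}$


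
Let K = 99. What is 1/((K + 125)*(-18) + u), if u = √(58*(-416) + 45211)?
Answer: -4032/16235941 - √21083/16235941 ≈ -0.00025728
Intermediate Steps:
u = √21083 (u = √(-24128 + 45211) = √21083 ≈ 145.20)
1/((K + 125)*(-18) + u) = 1/((99 + 125)*(-18) + √21083) = 1/(224*(-18) + √21083) = 1/(-4032 + √21083)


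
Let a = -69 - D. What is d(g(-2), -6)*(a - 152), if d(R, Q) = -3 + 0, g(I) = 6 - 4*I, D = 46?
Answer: 801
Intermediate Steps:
a = -115 (a = -69 - 1*46 = -69 - 46 = -115)
d(R, Q) = -3
d(g(-2), -6)*(a - 152) = -3*(-115 - 152) = -3*(-267) = 801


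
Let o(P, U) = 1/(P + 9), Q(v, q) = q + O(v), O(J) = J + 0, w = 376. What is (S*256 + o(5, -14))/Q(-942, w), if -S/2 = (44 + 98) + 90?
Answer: 1662975/7924 ≈ 209.87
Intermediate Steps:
O(J) = J
Q(v, q) = q + v
S = -464 (S = -2*((44 + 98) + 90) = -2*(142 + 90) = -2*232 = -464)
o(P, U) = 1/(9 + P)
(S*256 + o(5, -14))/Q(-942, w) = (-464*256 + 1/(9 + 5))/(376 - 942) = (-118784 + 1/14)/(-566) = (-118784 + 1/14)*(-1/566) = -1662975/14*(-1/566) = 1662975/7924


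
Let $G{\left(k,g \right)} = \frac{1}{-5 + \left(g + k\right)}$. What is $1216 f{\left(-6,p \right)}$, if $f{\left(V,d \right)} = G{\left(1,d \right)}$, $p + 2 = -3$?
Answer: $- \frac{1216}{9} \approx -135.11$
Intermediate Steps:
$G{\left(k,g \right)} = \frac{1}{-5 + g + k}$
$p = -5$ ($p = -2 - 3 = -5$)
$f{\left(V,d \right)} = \frac{1}{-4 + d}$ ($f{\left(V,d \right)} = \frac{1}{-5 + d + 1} = \frac{1}{-4 + d}$)
$1216 f{\left(-6,p \right)} = \frac{1216}{-4 - 5} = \frac{1216}{-9} = 1216 \left(- \frac{1}{9}\right) = - \frac{1216}{9}$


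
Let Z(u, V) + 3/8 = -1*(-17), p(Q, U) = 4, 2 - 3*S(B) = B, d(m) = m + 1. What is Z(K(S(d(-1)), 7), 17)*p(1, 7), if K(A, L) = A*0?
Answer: 133/2 ≈ 66.500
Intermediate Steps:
d(m) = 1 + m
S(B) = 2/3 - B/3
K(A, L) = 0
Z(u, V) = 133/8 (Z(u, V) = -3/8 - 1*(-17) = -3/8 + 17 = 133/8)
Z(K(S(d(-1)), 7), 17)*p(1, 7) = (133/8)*4 = 133/2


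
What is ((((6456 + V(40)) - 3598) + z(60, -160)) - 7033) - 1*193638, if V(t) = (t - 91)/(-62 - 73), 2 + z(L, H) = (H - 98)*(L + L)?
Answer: -10294858/45 ≈ -2.2877e+5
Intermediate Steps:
z(L, H) = -2 + 2*L*(-98 + H) (z(L, H) = -2 + (H - 98)*(L + L) = -2 + (-98 + H)*(2*L) = -2 + 2*L*(-98 + H))
V(t) = 91/135 - t/135 (V(t) = (-91 + t)/(-135) = (-91 + t)*(-1/135) = 91/135 - t/135)
((((6456 + V(40)) - 3598) + z(60, -160)) - 7033) - 1*193638 = ((((6456 + (91/135 - 1/135*40)) - 3598) + (-2 - 196*60 + 2*(-160)*60)) - 7033) - 1*193638 = ((((6456 + (91/135 - 8/27)) - 3598) + (-2 - 11760 - 19200)) - 7033) - 193638 = ((((6456 + 17/45) - 3598) - 30962) - 7033) - 193638 = (((290537/45 - 3598) - 30962) - 7033) - 193638 = ((128627/45 - 30962) - 7033) - 193638 = (-1264663/45 - 7033) - 193638 = -1581148/45 - 193638 = -10294858/45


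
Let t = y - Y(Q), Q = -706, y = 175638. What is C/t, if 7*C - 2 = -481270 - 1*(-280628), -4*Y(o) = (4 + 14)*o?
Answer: -66880/402409 ≈ -0.16620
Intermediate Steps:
Y(o) = -9*o/2 (Y(o) = -(4 + 14)*o/4 = -9*o/2)
C = -200640/7 (C = 2/7 + (-481270 - 1*(-280628))/7 = 2/7 + (-481270 + 280628)/7 = 2/7 + (⅐)*(-200642) = 2/7 - 200642/7 = -200640/7 ≈ -28663.)
t = 172461 (t = 175638 - (-9)*(-706)/2 = 175638 - 1*3177 = 175638 - 3177 = 172461)
C/t = -200640/7/172461 = -200640/7*1/172461 = -66880/402409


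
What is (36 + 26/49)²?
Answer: 3204100/2401 ≈ 1334.5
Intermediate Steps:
(36 + 26/49)² = (1790/49)² = 3204100/2401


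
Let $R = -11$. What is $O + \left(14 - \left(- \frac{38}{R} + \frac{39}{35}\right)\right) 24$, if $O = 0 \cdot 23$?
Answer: $\frac{87144}{385} \approx 226.35$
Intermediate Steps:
$O = 0$
$O + \left(14 - \left(- \frac{38}{R} + \frac{39}{35}\right)\right) 24 = 0 + \left(14 - \left(- \frac{38}{-11} + \frac{39}{35}\right)\right) 24 = 0 + \left(14 - \left(\left(-38\right) \left(- \frac{1}{11}\right) + 39 \cdot \frac{1}{35}\right)\right) 24 = 0 + \left(14 - \left(\frac{38}{11} + \frac{39}{35}\right)\right) 24 = 0 + \left(14 - \frac{1759}{385}\right) 24 = 0 + \frac{3631}{385} \cdot 24 = 0 + \frac{87144}{385} = \frac{87144}{385}$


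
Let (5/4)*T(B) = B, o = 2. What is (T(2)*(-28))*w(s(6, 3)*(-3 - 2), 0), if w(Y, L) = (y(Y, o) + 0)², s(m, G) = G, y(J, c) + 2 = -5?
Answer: -10976/5 ≈ -2195.2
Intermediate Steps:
y(J, c) = -7 (y(J, c) = -2 - 5 = -7)
T(B) = 4*B/5
w(Y, L) = 49 (w(Y, L) = (-7 + 0)² = (-7)² = 49)
(T(2)*(-28))*w(s(6, 3)*(-3 - 2), 0) = (((⅘)*2)*(-28))*49 = ((8/5)*(-28))*49 = -224/5*49 = -10976/5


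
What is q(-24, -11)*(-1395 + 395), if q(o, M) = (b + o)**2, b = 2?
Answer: -484000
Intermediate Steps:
q(o, M) = (2 + o)**2
q(-24, -11)*(-1395 + 395) = (2 - 24)**2*(-1395 + 395) = (-22)**2*(-1000) = 484*(-1000) = -484000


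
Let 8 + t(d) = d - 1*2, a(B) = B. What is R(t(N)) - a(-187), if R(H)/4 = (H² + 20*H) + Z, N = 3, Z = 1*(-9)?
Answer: -213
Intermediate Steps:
Z = -9
t(d) = -10 + d (t(d) = -8 + (d - 1*2) = -8 + (d - 2) = -8 + (-2 + d) = -10 + d)
R(H) = -36 + 4*H² + 80*H (R(H) = 4*((H² + 20*H) - 9) = 4*(-9 + H² + 20*H) = -36 + 4*H² + 80*H)
R(t(N)) - a(-187) = (-36 + 4*(-10 + 3)² + 80*(-10 + 3)) - 1*(-187) = (-36 + 4*(-7)² + 80*(-7)) + 187 = (-36 + 4*49 - 560) + 187 = (-36 + 196 - 560) + 187 = -400 + 187 = -213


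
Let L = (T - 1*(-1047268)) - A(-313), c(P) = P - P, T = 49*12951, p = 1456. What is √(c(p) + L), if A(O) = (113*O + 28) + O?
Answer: √1717521 ≈ 1310.5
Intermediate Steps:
T = 634599
A(O) = 28 + 114*O (A(O) = (28 + 113*O) + O = 28 + 114*O)
c(P) = 0
L = 1717521 (L = (634599 - 1*(-1047268)) - (28 + 114*(-313)) = (634599 + 1047268) - (28 - 35682) = 1681867 - 1*(-35654) = 1681867 + 35654 = 1717521)
√(c(p) + L) = √(0 + 1717521) = √1717521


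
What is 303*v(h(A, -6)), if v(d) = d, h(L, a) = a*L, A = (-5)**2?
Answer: -45450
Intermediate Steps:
A = 25
h(L, a) = L*a
303*v(h(A, -6)) = 303*(25*(-6)) = 303*(-150) = -45450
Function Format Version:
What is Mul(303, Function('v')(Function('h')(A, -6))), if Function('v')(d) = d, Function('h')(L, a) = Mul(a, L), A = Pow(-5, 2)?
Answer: -45450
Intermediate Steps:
A = 25
Function('h')(L, a) = Mul(L, a)
Mul(303, Function('v')(Function('h')(A, -6))) = Mul(303, Mul(25, -6)) = Mul(303, -150) = -45450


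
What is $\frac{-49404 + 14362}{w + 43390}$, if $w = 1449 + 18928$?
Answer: $- \frac{35042}{63767} \approx -0.54953$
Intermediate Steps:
$w = 20377$
$\frac{-49404 + 14362}{w + 43390} = \frac{-49404 + 14362}{20377 + 43390} = - \frac{35042}{63767}$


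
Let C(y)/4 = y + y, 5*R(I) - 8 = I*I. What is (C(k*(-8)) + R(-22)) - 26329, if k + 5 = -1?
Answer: -129233/5 ≈ -25847.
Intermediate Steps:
k = -6 (k = -5 - 1 = -6)
R(I) = 8/5 + I²/5 (R(I) = 8/5 + (I*I)/5 = 8/5 + I²/5)
C(y) = 8*y (C(y) = 4*(y + y) = 4*(2*y) = 8*y)
(C(k*(-8)) + R(-22)) - 26329 = (8*(-6*(-8)) + (8/5 + (⅕)*(-22)²)) - 26329 = (8*48 + (8/5 + (⅕)*484)) - 26329 = (384 + (8/5 + 484/5)) - 26329 = (384 + 492/5) - 26329 = 2412/5 - 26329 = -129233/5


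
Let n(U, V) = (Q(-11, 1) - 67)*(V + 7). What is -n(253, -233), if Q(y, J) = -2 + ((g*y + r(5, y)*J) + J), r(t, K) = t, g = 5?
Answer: -26668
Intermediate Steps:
Q(y, J) = -2 + 5*y + 6*J (Q(y, J) = -2 + ((5*y + 5*J) + J) = -2 + ((5*J + 5*y) + J) = -2 + (5*y + 6*J) = -2 + 5*y + 6*J)
n(U, V) = -826 - 118*V (n(U, V) = ((-2 + 5*(-11) + 6*1) - 67)*(V + 7) = ((-2 - 55 + 6) - 67)*(7 + V) = (-51 - 67)*(7 + V) = -118*(7 + V) = -826 - 118*V)
-n(253, -233) = -(-826 - 118*(-233)) = -(-826 + 27494) = -1*26668 = -26668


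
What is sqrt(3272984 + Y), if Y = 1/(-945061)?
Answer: sqrt(2923233891103188403)/945061 ≈ 1809.1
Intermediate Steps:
Y = -1/945061 ≈ -1.0581e-6
sqrt(3272984 + Y) = sqrt(3272984 - 1/945061) = sqrt(3093169532023/945061) = sqrt(2923233891103188403)/945061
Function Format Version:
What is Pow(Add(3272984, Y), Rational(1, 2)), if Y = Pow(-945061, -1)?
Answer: Mul(Rational(1, 945061), Pow(2923233891103188403, Rational(1, 2))) ≈ 1809.1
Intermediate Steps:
Y = Rational(-1, 945061) ≈ -1.0581e-6
Pow(Add(3272984, Y), Rational(1, 2)) = Pow(Add(3272984, Rational(-1, 945061)), Rational(1, 2)) = Pow(Rational(3093169532023, 945061), Rational(1, 2)) = Mul(Rational(1, 945061), Pow(2923233891103188403, Rational(1, 2)))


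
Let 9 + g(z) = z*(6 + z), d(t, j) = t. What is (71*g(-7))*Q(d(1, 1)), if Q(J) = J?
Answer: -142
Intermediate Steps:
g(z) = -9 + z*(6 + z)
(71*g(-7))*Q(d(1, 1)) = (71*(-9 + (-7)**2 + 6*(-7)))*1 = (71*(-9 + 49 - 42))*1 = (71*(-2))*1 = -142*1 = -142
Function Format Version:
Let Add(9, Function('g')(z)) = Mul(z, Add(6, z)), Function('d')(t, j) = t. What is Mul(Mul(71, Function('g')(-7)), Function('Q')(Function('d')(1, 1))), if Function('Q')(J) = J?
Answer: -142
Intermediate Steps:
Function('g')(z) = Add(-9, Mul(z, Add(6, z)))
Mul(Mul(71, Function('g')(-7)), Function('Q')(Function('d')(1, 1))) = Mul(Mul(71, Add(-9, Pow(-7, 2), Mul(6, -7))), 1) = Mul(Mul(71, Add(-9, 49, -42)), 1) = Mul(Mul(71, -2), 1) = Mul(-142, 1) = -142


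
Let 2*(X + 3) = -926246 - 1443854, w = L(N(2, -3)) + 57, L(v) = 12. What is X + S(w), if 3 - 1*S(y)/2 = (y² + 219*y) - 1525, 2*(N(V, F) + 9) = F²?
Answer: -1221741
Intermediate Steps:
N(V, F) = -9 + F²/2
w = 69 (w = 12 + 57 = 69)
S(y) = 3056 - 438*y - 2*y² (S(y) = 6 - 2*((y² + 219*y) - 1525) = 6 - 2*(-1525 + y² + 219*y) = 6 + (3050 - 438*y - 2*y²) = 3056 - 438*y - 2*y²)
X = -1185053 (X = -3 + (-926246 - 1443854)/2 = -3 + (½)*(-2370100) = -3 - 1185050 = -1185053)
X + S(w) = -1185053 + (3056 - 438*69 - 2*69²) = -1185053 + (3056 - 30222 - 2*4761) = -1185053 + (3056 - 30222 - 9522) = -1185053 - 36688 = -1221741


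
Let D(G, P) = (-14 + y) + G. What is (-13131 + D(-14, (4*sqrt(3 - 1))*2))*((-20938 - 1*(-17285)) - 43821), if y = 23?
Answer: 623618464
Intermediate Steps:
D(G, P) = 9 + G (D(G, P) = (-14 + 23) + G = 9 + G)
(-13131 + D(-14, (4*sqrt(3 - 1))*2))*((-20938 - 1*(-17285)) - 43821) = (-13131 + (9 - 14))*((-20938 - 1*(-17285)) - 43821) = (-13131 - 5)*((-20938 + 17285) - 43821) = -13136*(-3653 - 43821) = -13136*(-47474) = 623618464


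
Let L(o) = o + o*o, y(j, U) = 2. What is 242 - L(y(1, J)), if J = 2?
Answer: 236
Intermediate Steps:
L(o) = o + o**2
242 - L(y(1, J)) = 242 - 2*(1 + 2) = 242 - 2*3 = 242 - 1*6 = 242 - 6 = 236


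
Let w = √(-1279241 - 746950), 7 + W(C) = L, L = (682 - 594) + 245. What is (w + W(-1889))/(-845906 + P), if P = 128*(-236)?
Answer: -163/438057 - I*√2026191/876114 ≈ -0.0003721 - 0.0016247*I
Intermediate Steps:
L = 333 (L = 88 + 245 = 333)
W(C) = 326 (W(C) = -7 + 333 = 326)
w = I*√2026191 (w = √(-2026191) = I*√2026191 ≈ 1423.4*I)
P = -30208
(w + W(-1889))/(-845906 + P) = (I*√2026191 + 326)/(-845906 - 30208) = (326 + I*√2026191)/(-876114) = (326 + I*√2026191)*(-1/876114) = -163/438057 - I*√2026191/876114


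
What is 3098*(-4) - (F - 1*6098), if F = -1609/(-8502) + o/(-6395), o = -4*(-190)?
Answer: -68442086659/10874058 ≈ -6294.1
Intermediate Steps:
o = 760
F = 765607/10874058 (F = -1609/(-8502) + 760/(-6395) = -1609*(-1/8502) + 760*(-1/6395) = 1609/8502 - 152/1279 = 765607/10874058 ≈ 0.070407)
3098*(-4) - (F - 1*6098) = 3098*(-4) - (765607/10874058 - 1*6098) = -12392 - (765607/10874058 - 6098) = -12392 - 1*(-66309240077/10874058) = -12392 + 66309240077/10874058 = -68442086659/10874058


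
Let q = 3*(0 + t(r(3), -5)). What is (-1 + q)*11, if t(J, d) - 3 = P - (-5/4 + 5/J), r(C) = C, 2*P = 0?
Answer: 297/4 ≈ 74.250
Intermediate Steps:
P = 0 (P = (½)*0 = 0)
t(J, d) = 17/4 - 5/J (t(J, d) = 3 + (0 - (-5/4 + 5/J)) = 3 + (0 + (5/4 - 5/J)) = 3 + (5/4 - 5/J) = 17/4 - 5/J)
q = 31/4 (q = 3*(0 + (17/4 - 5/3)) = 3*(0 + 31/12) = 3*(31/12) = 31/4 ≈ 7.7500)
(-1 + q)*11 = (-1 + 31/4)*11 = (27/4)*11 = 297/4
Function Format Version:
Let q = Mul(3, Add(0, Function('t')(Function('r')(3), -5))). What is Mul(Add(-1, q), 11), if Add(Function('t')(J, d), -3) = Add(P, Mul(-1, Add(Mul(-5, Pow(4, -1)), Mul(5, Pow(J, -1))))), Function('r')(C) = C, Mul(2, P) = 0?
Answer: Rational(297, 4) ≈ 74.250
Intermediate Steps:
P = 0 (P = Mul(Rational(1, 2), 0) = 0)
Function('t')(J, d) = Add(Rational(17, 4), Mul(-5, Pow(J, -1))) (Function('t')(J, d) = Add(3, Add(0, Mul(-1, Add(Mul(-5, Pow(4, -1)), Mul(5, Pow(J, -1)))))) = Add(3, Add(0, Mul(-1, Add(Mul(-5, Rational(1, 4)), Mul(5, Pow(J, -1)))))) = Add(3, Add(0, Mul(-1, Add(Rational(-5, 4), Mul(5, Pow(J, -1)))))) = Add(3, Add(0, Add(Rational(5, 4), Mul(-5, Pow(J, -1))))) = Add(3, Add(Rational(5, 4), Mul(-5, Pow(J, -1)))) = Add(Rational(17, 4), Mul(-5, Pow(J, -1))))
q = Rational(31, 4) (q = Mul(3, Add(0, Add(Rational(17, 4), Mul(-5, Pow(3, -1))))) = Mul(3, Add(0, Add(Rational(17, 4), Mul(-5, Rational(1, 3))))) = Mul(3, Add(0, Add(Rational(17, 4), Rational(-5, 3)))) = Mul(3, Add(0, Rational(31, 12))) = Mul(3, Rational(31, 12)) = Rational(31, 4) ≈ 7.7500)
Mul(Add(-1, q), 11) = Mul(Add(-1, Rational(31, 4)), 11) = Mul(Rational(27, 4), 11) = Rational(297, 4)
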